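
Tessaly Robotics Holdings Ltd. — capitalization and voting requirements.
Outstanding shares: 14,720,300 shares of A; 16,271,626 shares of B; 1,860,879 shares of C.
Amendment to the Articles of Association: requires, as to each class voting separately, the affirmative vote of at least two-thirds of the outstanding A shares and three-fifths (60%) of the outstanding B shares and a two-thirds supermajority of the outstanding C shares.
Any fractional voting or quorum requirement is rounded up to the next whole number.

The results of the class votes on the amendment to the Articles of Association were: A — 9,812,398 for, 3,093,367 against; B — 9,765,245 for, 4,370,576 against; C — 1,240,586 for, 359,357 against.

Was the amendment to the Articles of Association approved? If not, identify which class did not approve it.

Not approved — the A shares did not give the required vote.

A: 2/3 of 14720300 = 9813533.33, rounded up to 9813534; 9,813,534 required, 9,812,398 in favor — not approved.
B: 3/5 of 16271626 = 9762975.60, rounded up to 9762976; 9,762,976 required, 9,765,245 in favor — approved.
C: 2/3 of 1860879 = 1240586; 1,240,586 required, 1,240,586 in favor — approved.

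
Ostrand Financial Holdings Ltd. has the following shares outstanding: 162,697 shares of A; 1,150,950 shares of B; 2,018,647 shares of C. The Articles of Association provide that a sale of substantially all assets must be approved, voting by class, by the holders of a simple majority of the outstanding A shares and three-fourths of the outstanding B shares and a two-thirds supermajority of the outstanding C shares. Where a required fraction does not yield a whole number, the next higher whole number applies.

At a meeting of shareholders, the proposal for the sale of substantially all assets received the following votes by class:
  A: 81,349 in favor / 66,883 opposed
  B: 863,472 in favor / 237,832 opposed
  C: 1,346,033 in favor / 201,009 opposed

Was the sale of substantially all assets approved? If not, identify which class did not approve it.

A: a majority of 162697 is 81349; 81,349 required, 81,349 in favor — approved.
B: 3/4 of 1150950 = 863212.50, rounded up to 863213; 863,213 required, 863,472 in favor — approved.
C: 2/3 of 2018647 = 1345764.67, rounded up to 1345765; 1,345,765 required, 1,346,033 in favor — approved.

Approved — every class gave the required vote.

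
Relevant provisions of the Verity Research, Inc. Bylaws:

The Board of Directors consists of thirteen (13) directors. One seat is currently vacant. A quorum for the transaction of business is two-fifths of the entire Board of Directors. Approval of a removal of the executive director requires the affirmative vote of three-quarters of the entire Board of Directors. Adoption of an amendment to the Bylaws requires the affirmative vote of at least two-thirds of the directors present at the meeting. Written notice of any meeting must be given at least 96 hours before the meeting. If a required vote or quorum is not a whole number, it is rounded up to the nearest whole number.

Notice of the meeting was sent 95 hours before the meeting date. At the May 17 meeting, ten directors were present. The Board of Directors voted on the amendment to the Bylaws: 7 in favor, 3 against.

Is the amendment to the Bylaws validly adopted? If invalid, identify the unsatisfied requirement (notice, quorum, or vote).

Invalid — notice requirement not satisfied.

Notice: 95 hours given; 96 required (95 < 96). Not satisfied.
Quorum: 10 present; quorum is 6. Satisfied.
Vote: the amendment to the Bylaws requires two-thirds of the directors present (10). 2/3 of 10 = 6.67, rounded up to 7, so 7 affirmative votes are needed; 7 voted in favor. Satisfied.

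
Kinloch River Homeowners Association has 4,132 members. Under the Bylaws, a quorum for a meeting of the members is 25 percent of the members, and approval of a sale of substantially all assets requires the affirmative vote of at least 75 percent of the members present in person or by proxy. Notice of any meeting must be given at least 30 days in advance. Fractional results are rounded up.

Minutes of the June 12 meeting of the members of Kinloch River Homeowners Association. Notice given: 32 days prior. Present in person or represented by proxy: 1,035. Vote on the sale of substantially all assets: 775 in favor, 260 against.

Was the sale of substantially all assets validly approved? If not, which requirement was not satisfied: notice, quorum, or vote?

Notice: 32 days given; 30 required. Satisfied.
Quorum: 25% of 4,132 = 1,033; 1,035 present. Satisfied.
Vote: requires three-fourths of those present (1,035); 3/4 of 1035 = 776.25, rounded up to 777, so 777 needed; 775 in favor. Not satisfied.

Invalid — vote requirement not satisfied.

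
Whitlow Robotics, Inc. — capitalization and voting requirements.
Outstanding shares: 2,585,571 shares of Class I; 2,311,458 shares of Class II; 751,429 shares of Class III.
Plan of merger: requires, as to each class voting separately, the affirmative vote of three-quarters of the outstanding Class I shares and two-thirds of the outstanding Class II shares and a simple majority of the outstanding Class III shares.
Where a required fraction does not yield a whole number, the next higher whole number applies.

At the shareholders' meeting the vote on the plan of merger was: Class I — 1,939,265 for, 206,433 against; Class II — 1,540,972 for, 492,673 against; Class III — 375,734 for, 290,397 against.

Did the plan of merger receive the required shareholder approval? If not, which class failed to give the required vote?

Class I: 3/4 of 2585571 = 1939178.25, rounded up to 1939179; 1,939,179 required, 1,939,265 in favor — approved.
Class II: 2/3 of 2311458 = 1540972; 1,540,972 required, 1,540,972 in favor — approved.
Class III: a majority of 751429 is 375715; 375,715 required, 375,734 in favor — approved.

Approved — every class gave the required vote.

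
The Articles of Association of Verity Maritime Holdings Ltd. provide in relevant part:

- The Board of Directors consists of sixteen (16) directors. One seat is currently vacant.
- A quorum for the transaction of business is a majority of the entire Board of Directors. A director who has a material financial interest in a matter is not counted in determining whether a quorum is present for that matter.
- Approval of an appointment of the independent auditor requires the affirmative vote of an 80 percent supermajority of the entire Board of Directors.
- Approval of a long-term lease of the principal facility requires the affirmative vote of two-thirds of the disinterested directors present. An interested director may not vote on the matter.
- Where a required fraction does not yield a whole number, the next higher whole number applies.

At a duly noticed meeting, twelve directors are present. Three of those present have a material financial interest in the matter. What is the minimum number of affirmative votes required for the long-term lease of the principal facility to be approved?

6

The long-term lease of the principal facility requires two-thirds of the disinterested directors present (12 − 3 = 9).
2/3 of 9 = 6.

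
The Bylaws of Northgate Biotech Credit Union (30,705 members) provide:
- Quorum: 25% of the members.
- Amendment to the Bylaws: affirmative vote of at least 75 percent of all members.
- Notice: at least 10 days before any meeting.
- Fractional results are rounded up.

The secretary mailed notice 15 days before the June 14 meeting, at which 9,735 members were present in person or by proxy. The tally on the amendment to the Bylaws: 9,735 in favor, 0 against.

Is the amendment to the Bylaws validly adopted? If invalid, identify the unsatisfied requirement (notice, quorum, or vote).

Notice: 15 days given; 10 required. Satisfied.
Quorum: 25% of 30,705 = 7,676.25, rounded up to 7,677; 9,735 present. Satisfied.
Vote: requires three-fourths of all members (30,705); 3/4 of 30705 = 23028.75, rounded up to 23029, so 23,029 needed; 9,735 in favor. Not satisfied.

Invalid — vote requirement not satisfied.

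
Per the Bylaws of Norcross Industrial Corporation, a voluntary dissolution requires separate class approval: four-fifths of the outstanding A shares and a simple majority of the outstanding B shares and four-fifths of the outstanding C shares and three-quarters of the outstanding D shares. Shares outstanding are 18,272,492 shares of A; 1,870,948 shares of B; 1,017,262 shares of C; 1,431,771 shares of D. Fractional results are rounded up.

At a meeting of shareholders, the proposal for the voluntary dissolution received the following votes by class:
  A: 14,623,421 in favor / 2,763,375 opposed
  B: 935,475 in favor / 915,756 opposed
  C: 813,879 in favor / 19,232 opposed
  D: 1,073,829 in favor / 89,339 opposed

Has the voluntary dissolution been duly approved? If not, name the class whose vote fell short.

A: 4/5 of 18272492 = 14617993.60, rounded up to 14617994; 14,617,994 required, 14,623,421 in favor — approved.
B: a majority of 1870948 is 935475; 935,475 required, 935,475 in favor — approved.
C: 4/5 of 1017262 = 813809.60, rounded up to 813810; 813,810 required, 813,879 in favor — approved.
D: 3/4 of 1431771 = 1073828.25, rounded up to 1073829; 1,073,829 required, 1,073,829 in favor — approved.

Approved — every class gave the required vote.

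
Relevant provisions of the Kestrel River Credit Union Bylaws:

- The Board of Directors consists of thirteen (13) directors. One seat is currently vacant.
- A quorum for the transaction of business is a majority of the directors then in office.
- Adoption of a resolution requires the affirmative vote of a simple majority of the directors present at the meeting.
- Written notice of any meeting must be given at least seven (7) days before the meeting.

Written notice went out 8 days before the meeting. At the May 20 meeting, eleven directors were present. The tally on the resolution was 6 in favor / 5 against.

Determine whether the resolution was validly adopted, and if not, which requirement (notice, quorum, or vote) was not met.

Notice: 8 days given; 7 required (8 ≥ 7). Satisfied.
Quorum: 11 present; quorum is 7. Satisfied.
Vote: the resolution requires a majority of the directors present (11). A majority of 11 is 6, so 6 affirmative votes are needed; 6 voted in favor. Satisfied.

Valid — all requirements satisfied.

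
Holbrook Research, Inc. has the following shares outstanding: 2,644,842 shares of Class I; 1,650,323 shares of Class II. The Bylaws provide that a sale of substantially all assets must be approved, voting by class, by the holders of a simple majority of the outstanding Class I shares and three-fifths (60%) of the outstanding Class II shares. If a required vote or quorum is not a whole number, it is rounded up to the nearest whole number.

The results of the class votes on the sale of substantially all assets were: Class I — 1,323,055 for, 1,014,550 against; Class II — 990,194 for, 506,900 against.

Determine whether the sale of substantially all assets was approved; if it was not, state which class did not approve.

Approved — every class gave the required vote.

Class I: a majority of 2644842 is 1322422; 1,322,422 required, 1,323,055 in favor — approved.
Class II: 3/5 of 1650323 = 990193.80, rounded up to 990194; 990,194 required, 990,194 in favor — approved.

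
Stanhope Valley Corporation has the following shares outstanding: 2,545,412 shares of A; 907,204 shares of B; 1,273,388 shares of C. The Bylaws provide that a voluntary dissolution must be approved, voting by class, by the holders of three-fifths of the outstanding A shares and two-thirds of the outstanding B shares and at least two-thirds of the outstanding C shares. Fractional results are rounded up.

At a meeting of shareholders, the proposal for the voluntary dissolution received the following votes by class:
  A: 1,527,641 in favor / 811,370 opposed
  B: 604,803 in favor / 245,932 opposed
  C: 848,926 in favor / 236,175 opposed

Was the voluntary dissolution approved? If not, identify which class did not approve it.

Approved — every class gave the required vote.

A: 3/5 of 2545412 = 1527247.20, rounded up to 1527248; 1,527,248 required, 1,527,641 in favor — approved.
B: 2/3 of 907204 = 604802.67, rounded up to 604803; 604,803 required, 604,803 in favor — approved.
C: 2/3 of 1273388 = 848925.33, rounded up to 848926; 848,926 required, 848,926 in favor — approved.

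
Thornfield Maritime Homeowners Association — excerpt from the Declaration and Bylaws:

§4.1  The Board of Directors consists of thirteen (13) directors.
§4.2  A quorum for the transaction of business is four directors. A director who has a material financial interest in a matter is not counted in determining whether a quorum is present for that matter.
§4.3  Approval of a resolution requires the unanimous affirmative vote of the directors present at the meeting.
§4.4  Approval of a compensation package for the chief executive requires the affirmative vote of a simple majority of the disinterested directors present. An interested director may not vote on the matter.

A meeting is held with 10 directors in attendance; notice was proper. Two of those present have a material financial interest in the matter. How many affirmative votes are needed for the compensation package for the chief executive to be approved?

5

The compensation package for the chief executive requires a majority of the disinterested directors present (10 − 2 = 8).
A majority of 8 is 5.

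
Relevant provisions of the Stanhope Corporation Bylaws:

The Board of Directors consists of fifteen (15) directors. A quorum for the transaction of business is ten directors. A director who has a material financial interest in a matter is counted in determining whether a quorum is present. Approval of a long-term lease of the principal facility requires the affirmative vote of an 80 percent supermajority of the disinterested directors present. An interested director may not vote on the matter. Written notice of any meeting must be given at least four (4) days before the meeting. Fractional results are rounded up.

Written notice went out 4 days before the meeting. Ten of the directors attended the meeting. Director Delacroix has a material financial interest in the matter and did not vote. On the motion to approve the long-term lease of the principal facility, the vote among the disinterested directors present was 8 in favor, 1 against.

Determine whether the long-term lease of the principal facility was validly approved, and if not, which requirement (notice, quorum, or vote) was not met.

Valid — all requirements satisfied.

Notice: 4 days given; 4 required (4 ≥ 4). Satisfied.
Quorum: 10 present (interested directors count toward quorum); quorum is 10. Satisfied.
Vote: the long-term lease of the principal facility requires four-fifths of the disinterested directors present (10 − 1 = 9). 4/5 of 9 = 7.20, rounded up to 8, so 8 affirmative votes are needed; 8 voted in favor. Satisfied.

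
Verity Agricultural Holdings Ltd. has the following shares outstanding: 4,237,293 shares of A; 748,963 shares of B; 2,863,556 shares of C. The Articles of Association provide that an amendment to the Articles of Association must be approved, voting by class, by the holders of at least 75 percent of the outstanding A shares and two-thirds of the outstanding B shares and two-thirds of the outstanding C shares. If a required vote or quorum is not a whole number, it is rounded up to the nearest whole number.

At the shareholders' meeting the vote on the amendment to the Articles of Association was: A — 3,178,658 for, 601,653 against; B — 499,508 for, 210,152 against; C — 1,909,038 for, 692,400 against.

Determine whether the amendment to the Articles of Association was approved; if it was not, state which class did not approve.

A: 3/4 of 4237293 = 3177969.75, rounded up to 3177970; 3,177,970 required, 3,178,658 in favor — approved.
B: 2/3 of 748963 = 499308.67, rounded up to 499309; 499,309 required, 499,508 in favor — approved.
C: 2/3 of 2863556 = 1909037.33, rounded up to 1909038; 1,909,038 required, 1,909,038 in favor — approved.

Approved — every class gave the required vote.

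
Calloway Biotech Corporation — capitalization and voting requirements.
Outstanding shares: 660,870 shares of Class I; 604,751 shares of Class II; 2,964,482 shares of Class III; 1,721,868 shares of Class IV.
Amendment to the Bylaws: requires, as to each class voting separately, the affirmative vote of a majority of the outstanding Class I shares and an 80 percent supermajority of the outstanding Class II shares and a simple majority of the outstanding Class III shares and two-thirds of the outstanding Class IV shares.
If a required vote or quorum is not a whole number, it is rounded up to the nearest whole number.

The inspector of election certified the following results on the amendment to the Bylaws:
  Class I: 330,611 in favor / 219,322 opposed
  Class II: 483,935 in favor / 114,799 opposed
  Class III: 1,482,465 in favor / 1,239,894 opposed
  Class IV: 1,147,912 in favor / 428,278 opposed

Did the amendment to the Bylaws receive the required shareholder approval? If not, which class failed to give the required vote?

Class I: a majority of 660870 is 330436; 330,436 required, 330,611 in favor — approved.
Class II: 4/5 of 604751 = 483800.80, rounded up to 483801; 483,801 required, 483,935 in favor — approved.
Class III: a majority of 2964482 is 1482242; 1,482,242 required, 1,482,465 in favor — approved.
Class IV: 2/3 of 1721868 = 1147912; 1,147,912 required, 1,147,912 in favor — approved.

Approved — every class gave the required vote.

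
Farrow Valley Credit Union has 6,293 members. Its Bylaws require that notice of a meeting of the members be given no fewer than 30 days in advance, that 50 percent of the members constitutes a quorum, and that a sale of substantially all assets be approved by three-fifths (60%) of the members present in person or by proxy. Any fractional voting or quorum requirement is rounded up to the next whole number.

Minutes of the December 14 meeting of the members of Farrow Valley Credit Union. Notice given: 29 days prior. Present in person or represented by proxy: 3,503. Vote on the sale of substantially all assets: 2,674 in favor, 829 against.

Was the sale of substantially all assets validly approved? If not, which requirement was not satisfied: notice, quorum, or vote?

Invalid — notice requirement not satisfied.

Notice: 29 days given; 30 required. Not satisfied.
Quorum: 50% of 6,293 = 3,146.50, rounded up to 3,147; 3,503 present. Satisfied.
Vote: requires three-fifths of those present (3,503); 3/5 of 3503 = 2101.80, rounded up to 2102, so 2,102 needed; 2,674 in favor. Satisfied.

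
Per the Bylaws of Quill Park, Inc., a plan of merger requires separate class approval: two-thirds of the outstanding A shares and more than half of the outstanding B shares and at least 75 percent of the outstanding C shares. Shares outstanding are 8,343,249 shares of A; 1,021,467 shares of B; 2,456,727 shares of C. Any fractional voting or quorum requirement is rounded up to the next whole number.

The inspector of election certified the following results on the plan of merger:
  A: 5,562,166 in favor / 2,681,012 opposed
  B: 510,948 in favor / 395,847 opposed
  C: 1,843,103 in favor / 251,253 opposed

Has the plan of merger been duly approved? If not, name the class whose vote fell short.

A: 2/3 of 8343249 = 5562166; 5,562,166 required, 5,562,166 in favor — approved.
B: a majority of 1021467 is 510734; 510,734 required, 510,948 in favor — approved.
C: 3/4 of 2456727 = 1842545.25, rounded up to 1842546; 1,842,546 required, 1,843,103 in favor — approved.

Approved — every class gave the required vote.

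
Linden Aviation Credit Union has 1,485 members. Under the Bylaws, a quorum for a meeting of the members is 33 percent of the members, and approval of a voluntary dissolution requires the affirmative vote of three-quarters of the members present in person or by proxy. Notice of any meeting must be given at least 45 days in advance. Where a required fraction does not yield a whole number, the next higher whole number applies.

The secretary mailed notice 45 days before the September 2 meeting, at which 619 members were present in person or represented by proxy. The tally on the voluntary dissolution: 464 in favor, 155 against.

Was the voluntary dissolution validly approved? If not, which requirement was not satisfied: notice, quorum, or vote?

Notice: 45 days given; 45 required. Satisfied.
Quorum: 33% of 1,485 = 490.05, rounded up to 491; 619 present. Satisfied.
Vote: requires three-fourths of those present (619); 3/4 of 619 = 464.25, rounded up to 465, so 465 needed; 464 in favor. Not satisfied.

Invalid — vote requirement not satisfied.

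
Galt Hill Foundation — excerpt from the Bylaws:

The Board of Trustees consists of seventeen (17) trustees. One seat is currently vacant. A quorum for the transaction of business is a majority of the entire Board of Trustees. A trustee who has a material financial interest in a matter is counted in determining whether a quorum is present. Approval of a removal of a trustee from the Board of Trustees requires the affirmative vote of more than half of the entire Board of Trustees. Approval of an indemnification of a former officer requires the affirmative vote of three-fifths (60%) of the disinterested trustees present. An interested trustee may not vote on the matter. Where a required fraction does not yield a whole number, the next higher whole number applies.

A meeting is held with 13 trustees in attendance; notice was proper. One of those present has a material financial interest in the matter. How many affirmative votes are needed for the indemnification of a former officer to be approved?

8

The indemnification of a former officer requires three-fifths of the disinterested trustees present (13 − 1 = 12).
3/5 of 12 = 7.20, rounded up to 8.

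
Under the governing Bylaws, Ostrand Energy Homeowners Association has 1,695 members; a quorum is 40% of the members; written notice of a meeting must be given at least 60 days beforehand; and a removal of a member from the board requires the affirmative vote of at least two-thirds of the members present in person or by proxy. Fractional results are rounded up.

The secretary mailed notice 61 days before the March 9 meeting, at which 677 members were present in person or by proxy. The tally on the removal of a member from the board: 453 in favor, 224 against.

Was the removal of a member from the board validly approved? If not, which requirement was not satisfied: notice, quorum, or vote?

Invalid — quorum requirement not satisfied.

Notice: 61 days given; 60 required. Satisfied.
Quorum: 40% of 1,695 = 678; 677 present. Not satisfied.
Vote: requires two-thirds of those present (677); 2/3 of 677 = 451.33, rounded up to 452, so 452 needed; 453 in favor. Satisfied.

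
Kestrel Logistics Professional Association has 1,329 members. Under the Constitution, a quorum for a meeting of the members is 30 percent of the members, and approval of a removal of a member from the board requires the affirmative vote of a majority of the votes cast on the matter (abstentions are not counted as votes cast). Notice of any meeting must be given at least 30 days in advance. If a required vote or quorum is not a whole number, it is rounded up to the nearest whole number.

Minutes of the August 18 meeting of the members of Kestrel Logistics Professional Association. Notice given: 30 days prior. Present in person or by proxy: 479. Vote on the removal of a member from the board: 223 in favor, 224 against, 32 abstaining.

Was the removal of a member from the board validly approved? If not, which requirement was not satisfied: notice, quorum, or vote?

Notice: 30 days given; 30 required. Satisfied.
Quorum: 30% of 1,329 = 398.70, rounded up to 399; 479 present. Satisfied.
Vote: requires a majority of the votes cast (479 − 32 abstaining = 447); a majority of 447 is 224, so 224 needed; 223 in favor. Not satisfied.

Invalid — vote requirement not satisfied.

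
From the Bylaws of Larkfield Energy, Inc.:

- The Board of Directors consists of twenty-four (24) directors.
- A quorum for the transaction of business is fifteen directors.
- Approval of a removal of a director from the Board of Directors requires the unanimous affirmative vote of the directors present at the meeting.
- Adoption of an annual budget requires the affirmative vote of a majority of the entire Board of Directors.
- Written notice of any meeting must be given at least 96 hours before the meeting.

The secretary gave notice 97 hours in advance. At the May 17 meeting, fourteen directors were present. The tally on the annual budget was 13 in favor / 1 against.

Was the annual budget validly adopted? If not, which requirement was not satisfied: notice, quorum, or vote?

Notice: 97 hours given; 96 required (97 ≥ 96). Satisfied.
Quorum: 14 present; quorum is 15. Not satisfied.
Vote: the annual budget requires a majority of the entire Board of Directors (24). A majority of 24 is 13, so 13 affirmative votes are needed; 13 voted in favor. Satisfied. (Moot — without a quorum no business can be validly transacted.)

Invalid — quorum requirement not satisfied.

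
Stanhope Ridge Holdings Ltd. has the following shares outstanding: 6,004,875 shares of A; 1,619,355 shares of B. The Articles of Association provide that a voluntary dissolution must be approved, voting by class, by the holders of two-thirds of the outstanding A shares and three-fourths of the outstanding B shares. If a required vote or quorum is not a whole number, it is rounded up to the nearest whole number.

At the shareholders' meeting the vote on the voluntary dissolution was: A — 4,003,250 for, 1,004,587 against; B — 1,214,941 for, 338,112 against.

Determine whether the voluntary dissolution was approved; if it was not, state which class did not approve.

Approved — every class gave the required vote.

A: 2/3 of 6004875 = 4003250; 4,003,250 required, 4,003,250 in favor — approved.
B: 3/4 of 1619355 = 1214516.25, rounded up to 1214517; 1,214,517 required, 1,214,941 in favor — approved.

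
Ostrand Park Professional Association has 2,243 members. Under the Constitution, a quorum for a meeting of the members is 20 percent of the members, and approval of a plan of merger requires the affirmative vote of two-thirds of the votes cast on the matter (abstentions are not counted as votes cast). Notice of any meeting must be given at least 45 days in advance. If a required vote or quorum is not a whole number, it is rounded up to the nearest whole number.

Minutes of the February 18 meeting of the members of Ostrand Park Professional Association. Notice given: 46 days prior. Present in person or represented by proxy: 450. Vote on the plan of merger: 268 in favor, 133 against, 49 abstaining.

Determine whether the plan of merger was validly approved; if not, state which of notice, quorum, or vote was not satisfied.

Notice: 46 days given; 45 required. Satisfied.
Quorum: 20% of 2,243 = 448.60, rounded up to 449; 450 present. Satisfied.
Vote: requires two-thirds of the votes cast (450 − 49 abstaining = 401); 2/3 of 401 = 267.33, rounded up to 268, so 268 needed; 268 in favor. Satisfied.

Valid — all requirements satisfied.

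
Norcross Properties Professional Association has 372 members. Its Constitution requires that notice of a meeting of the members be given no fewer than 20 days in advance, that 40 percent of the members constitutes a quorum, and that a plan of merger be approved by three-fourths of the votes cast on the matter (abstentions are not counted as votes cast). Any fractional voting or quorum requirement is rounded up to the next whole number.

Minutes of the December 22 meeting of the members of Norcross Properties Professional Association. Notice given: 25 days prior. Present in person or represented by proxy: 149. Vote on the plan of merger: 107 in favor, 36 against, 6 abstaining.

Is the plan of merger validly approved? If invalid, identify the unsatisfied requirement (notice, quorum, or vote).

Notice: 25 days given; 20 required. Satisfied.
Quorum: 40% of 372 = 148.80, rounded up to 149; 149 present. Satisfied.
Vote: requires three-fourths of the votes cast (149 − 6 abstaining = 143); 3/4 of 143 = 107.25, rounded up to 108, so 108 needed; 107 in favor. Not satisfied.

Invalid — vote requirement not satisfied.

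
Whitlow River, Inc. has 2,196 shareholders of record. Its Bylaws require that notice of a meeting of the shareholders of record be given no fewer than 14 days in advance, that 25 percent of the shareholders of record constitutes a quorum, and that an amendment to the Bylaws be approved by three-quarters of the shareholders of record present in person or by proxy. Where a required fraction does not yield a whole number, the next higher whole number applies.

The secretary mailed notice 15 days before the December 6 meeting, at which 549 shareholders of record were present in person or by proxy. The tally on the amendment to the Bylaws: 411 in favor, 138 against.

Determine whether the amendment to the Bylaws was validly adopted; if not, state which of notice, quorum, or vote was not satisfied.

Notice: 15 days given; 14 required. Satisfied.
Quorum: 25% of 2,196 = 549; 549 present. Satisfied.
Vote: requires three-fourths of those present (549); 3/4 of 549 = 411.75, rounded up to 412, so 412 needed; 411 in favor. Not satisfied.

Invalid — vote requirement not satisfied.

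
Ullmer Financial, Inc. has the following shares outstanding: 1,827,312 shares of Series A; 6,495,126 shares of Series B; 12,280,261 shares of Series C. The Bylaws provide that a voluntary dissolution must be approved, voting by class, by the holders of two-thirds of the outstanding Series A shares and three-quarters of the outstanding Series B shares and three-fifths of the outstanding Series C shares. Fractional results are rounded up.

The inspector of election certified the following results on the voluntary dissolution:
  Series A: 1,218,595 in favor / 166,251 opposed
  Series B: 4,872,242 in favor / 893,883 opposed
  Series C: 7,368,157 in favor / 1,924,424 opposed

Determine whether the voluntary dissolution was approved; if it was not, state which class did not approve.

Approved — every class gave the required vote.

Series A: 2/3 of 1827312 = 1218208; 1,218,208 required, 1,218,595 in favor — approved.
Series B: 3/4 of 6495126 = 4871344.50, rounded up to 4871345; 4,871,345 required, 4,872,242 in favor — approved.
Series C: 3/5 of 12280261 = 7368156.60, rounded up to 7368157; 7,368,157 required, 7,368,157 in favor — approved.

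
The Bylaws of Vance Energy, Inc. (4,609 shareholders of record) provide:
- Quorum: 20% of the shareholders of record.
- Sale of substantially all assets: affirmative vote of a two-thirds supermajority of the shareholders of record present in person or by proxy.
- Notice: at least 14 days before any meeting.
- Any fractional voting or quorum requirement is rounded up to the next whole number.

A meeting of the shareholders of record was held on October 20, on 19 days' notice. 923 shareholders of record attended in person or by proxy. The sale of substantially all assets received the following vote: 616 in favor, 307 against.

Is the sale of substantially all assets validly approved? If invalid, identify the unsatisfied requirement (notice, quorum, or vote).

Valid — all requirements satisfied.

Notice: 19 days given; 14 required. Satisfied.
Quorum: 20% of 4,609 = 921.80, rounded up to 922; 923 present. Satisfied.
Vote: requires two-thirds of those present (923); 2/3 of 923 = 615.33, rounded up to 616, so 616 needed; 616 in favor. Satisfied.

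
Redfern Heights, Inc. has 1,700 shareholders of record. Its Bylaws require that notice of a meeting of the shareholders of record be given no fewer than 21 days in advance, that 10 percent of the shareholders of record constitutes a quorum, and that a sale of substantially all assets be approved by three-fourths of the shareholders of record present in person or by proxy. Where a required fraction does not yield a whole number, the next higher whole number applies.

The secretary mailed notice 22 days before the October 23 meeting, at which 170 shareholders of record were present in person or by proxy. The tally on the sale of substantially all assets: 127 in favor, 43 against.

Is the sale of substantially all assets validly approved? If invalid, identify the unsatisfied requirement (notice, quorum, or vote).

Invalid — vote requirement not satisfied.

Notice: 22 days given; 21 required. Satisfied.
Quorum: 10% of 1,700 = 170; 170 present. Satisfied.
Vote: requires three-fourths of those present (170); 3/4 of 170 = 127.50, rounded up to 128, so 128 needed; 127 in favor. Not satisfied.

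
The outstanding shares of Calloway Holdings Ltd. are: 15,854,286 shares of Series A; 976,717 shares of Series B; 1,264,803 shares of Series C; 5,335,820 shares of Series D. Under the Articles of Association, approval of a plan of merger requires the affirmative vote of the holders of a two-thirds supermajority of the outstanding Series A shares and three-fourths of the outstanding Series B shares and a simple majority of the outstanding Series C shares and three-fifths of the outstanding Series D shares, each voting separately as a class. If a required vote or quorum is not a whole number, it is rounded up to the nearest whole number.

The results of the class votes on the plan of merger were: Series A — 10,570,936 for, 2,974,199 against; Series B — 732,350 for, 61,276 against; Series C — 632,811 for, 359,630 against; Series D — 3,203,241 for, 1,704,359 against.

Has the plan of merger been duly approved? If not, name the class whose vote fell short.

Series A: 2/3 of 15854286 = 10569524; 10,569,524 required, 10,570,936 in favor — approved.
Series B: 3/4 of 976717 = 732537.75, rounded up to 732538; 732,538 required, 732,350 in favor — not approved.
Series C: a majority of 1264803 is 632402; 632,402 required, 632,811 in favor — approved.
Series D: 3/5 of 5335820 = 3201492; 3,201,492 required, 3,203,241 in favor — approved.

Not approved — the Series B shares did not give the required vote.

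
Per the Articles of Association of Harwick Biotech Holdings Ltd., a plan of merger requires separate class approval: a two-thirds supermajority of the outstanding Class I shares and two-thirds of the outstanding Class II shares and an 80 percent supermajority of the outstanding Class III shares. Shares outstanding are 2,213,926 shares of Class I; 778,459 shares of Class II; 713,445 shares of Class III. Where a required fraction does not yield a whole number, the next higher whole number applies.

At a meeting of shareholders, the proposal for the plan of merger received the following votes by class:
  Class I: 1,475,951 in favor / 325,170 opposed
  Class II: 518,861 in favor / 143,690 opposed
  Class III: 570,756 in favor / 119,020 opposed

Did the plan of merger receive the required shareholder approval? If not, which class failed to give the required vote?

Class I: 2/3 of 2213926 = 1475950.67, rounded up to 1475951; 1,475,951 required, 1,475,951 in favor — approved.
Class II: 2/3 of 778459 = 518972.67, rounded up to 518973; 518,973 required, 518,861 in favor — not approved.
Class III: 4/5 of 713445 = 570756; 570,756 required, 570,756 in favor — approved.

Not approved — the Class II shares did not give the required vote.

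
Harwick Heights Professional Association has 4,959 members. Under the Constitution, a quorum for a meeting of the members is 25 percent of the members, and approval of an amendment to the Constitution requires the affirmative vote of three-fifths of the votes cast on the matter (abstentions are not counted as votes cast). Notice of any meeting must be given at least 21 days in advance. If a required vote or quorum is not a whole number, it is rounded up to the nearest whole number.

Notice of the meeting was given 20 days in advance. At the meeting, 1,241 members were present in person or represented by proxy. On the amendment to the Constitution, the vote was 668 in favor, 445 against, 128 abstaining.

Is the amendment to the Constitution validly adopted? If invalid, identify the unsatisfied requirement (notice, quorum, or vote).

Invalid — notice requirement not satisfied.

Notice: 20 days given; 21 required. Not satisfied.
Quorum: 25% of 4,959 = 1,239.75, rounded up to 1,240; 1,241 present. Satisfied.
Vote: requires three-fifths of the votes cast (1,241 − 128 abstaining = 1,113); 3/5 of 1113 = 667.80, rounded up to 668, so 668 needed; 668 in favor. Satisfied.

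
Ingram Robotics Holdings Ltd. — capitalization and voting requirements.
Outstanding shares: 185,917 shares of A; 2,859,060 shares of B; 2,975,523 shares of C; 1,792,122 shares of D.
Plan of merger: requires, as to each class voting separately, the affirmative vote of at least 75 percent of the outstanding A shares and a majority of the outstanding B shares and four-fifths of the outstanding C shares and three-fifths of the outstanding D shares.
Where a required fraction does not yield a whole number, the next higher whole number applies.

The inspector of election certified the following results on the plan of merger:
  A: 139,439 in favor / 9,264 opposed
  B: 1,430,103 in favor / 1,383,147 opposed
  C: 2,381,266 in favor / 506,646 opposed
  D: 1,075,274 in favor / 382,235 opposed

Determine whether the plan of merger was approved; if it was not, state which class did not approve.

A: 3/4 of 185917 = 139437.75, rounded up to 139438; 139,438 required, 139,439 in favor — approved.
B: a majority of 2859060 is 1429531; 1,429,531 required, 1,430,103 in favor — approved.
C: 4/5 of 2975523 = 2380418.40, rounded up to 2380419; 2,380,419 required, 2,381,266 in favor — approved.
D: 3/5 of 1792122 = 1075273.20, rounded up to 1075274; 1,075,274 required, 1,075,274 in favor — approved.

Approved — every class gave the required vote.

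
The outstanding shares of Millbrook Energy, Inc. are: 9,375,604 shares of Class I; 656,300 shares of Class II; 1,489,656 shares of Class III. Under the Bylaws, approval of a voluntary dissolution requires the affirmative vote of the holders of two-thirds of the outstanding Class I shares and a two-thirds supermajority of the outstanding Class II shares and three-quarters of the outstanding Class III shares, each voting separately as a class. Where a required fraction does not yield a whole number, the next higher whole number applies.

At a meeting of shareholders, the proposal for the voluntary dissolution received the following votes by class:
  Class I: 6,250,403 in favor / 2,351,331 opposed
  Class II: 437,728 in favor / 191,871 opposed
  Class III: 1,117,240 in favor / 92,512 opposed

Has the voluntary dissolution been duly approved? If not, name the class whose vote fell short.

Not approved — the Class III shares did not give the required vote.

Class I: 2/3 of 9375604 = 6250402.67, rounded up to 6250403; 6,250,403 required, 6,250,403 in favor — approved.
Class II: 2/3 of 656300 = 437533.33, rounded up to 437534; 437,534 required, 437,728 in favor — approved.
Class III: 3/4 of 1489656 = 1117242; 1,117,242 required, 1,117,240 in favor — not approved.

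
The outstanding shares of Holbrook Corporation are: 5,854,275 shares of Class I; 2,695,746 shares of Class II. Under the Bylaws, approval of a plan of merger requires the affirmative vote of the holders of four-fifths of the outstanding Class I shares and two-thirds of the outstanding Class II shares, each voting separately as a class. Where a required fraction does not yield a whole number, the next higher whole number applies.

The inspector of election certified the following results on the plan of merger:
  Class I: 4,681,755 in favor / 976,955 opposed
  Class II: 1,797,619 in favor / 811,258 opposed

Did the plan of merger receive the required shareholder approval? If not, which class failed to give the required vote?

Not approved — the Class I shares did not give the required vote.

Class I: 4/5 of 5854275 = 4683420; 4,683,420 required, 4,681,755 in favor — not approved.
Class II: 2/3 of 2695746 = 1797164; 1,797,164 required, 1,797,619 in favor — approved.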